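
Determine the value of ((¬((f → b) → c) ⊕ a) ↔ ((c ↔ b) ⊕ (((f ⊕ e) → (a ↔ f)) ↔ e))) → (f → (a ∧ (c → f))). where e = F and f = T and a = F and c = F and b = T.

f → b = T → T = T
(f → b) → c = T → F = F
¬((f → b) → c) = ¬F = T
¬((f → b) → c) ⊕ a = T ⊕ F = T
c ↔ b = F ↔ T = F
f ⊕ e = T ⊕ F = T
a ↔ f = F ↔ T = F
(f ⊕ e) → (a ↔ f) = T → F = F
((f ⊕ e) → (a ↔ f)) ↔ e = F ↔ F = T
(c ↔ b) ⊕ (((f ⊕ e) → (a ↔ f)) ↔ e) = F ⊕ T = T
(¬((f → b) → c) ⊕ a) ↔ ((c ↔ b) ⊕ (((f ⊕ e) → (a ↔ f)) ↔ e)) = T ↔ T = T
c → f = F → T = T
a ∧ (c → f) = F ∧ T = F
f → (a ∧ (c → f)) = T → F = F
((¬((f → b) → c) ⊕ a) ↔ ((c ↔ b) ⊕ (((f ⊕ e) → (a ↔ f)) ↔ e))) → (f → (a ∧ (c → f))) = T → F = F

F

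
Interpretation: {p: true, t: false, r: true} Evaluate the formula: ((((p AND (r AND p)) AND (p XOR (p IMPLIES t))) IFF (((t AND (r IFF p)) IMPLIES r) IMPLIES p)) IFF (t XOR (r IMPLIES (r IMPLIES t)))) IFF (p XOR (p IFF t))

false

Substituting p=true, t=false, r=true:
r AND p = true AND true = true
p AND (r AND p) = true AND true = true
p IMPLIES t = true IMPLIES false = false
p XOR (p IMPLIES t) = true XOR false = true
(p AND (r AND p)) AND (p XOR (p IMPLIES t)) = true AND true = true
r IFF p = true IFF true = true
t AND (r IFF p) = false AND true = false
(t AND (r IFF p)) IMPLIES r = false IMPLIES true = true
((t AND (r IFF p)) IMPLIES r) IMPLIES p = true IMPLIES true = true
((p AND (r AND p)) AND (p XOR (p IMPLIES t))) IFF (((t AND (r IFF p)) IMPLIES r) IMPLIES p) = true IFF true = true
r IMPLIES t = true IMPLIES false = false
r IMPLIES (r IMPLIES t) = true IMPLIES false = false
t XOR (r IMPLIES (r IMPLIES t)) = false XOR false = false
(((p AND (r AND p)) AND (p XOR (p IMPLIES t))) IFF (((t AND (r IFF p)) IMPLIES r) IMPLIES p)) IFF (t XOR (r IMPLIES (r IMPLIES t))) = true IFF false = false
p IFF t = true IFF false = false
p XOR (p IFF t) = true XOR false = true
((((p AND (r AND p)) AND (p XOR (p IMPLIES t))) IFF (((t AND (r IFF p)) IMPLIES r) IMPLIES p)) IFF (t XOR (r IMPLIES (r IMPLIES t)))) IFF (p XOR (p IFF t)) = false IFF true = false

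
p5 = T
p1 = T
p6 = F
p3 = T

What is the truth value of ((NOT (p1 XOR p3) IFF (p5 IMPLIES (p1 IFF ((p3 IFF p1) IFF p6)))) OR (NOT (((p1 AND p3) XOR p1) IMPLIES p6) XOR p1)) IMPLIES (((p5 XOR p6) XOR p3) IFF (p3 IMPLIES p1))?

p1 XOR p3 = T XOR T = F
NOT (p1 XOR p3) = NOT F = T
p3 IFF p1 = T IFF T = T
(p3 IFF p1) IFF p6 = T IFF F = F
p1 IFF ((p3 IFF p1) IFF p6) = T IFF F = F
p5 IMPLIES (p1 IFF ((p3 IFF p1) IFF p6)) = T IMPLIES F = F
NOT (p1 XOR p3) IFF (p5 IMPLIES (p1 IFF ((p3 IFF p1) IFF p6))) = T IFF F = F
p1 AND p3 = T AND T = T
(p1 AND p3) XOR p1 = T XOR T = F
((p1 AND p3) XOR p1) IMPLIES p6 = F IMPLIES F = T
NOT (((p1 AND p3) XOR p1) IMPLIES p6) = NOT T = F
NOT (((p1 AND p3) XOR p1) IMPLIES p6) XOR p1 = F XOR T = T
(NOT (p1 XOR p3) IFF (p5 IMPLIES (p1 IFF ((p3 IFF p1) IFF p6)))) OR (NOT (((p1 AND p3) XOR p1) IMPLIES p6) XOR p1) = F OR T = T
p5 XOR p6 = T XOR F = T
(p5 XOR p6) XOR p3 = T XOR T = F
p3 IMPLIES p1 = T IMPLIES T = T
((p5 XOR p6) XOR p3) IFF (p3 IMPLIES p1) = F IFF T = F
((NOT (p1 XOR p3) IFF (p5 IMPLIES (p1 IFF ((p3 IFF p1) IFF p6)))) OR (NOT (((p1 AND p3) XOR p1) IMPLIES p6) XOR p1)) IMPLIES (((p5 XOR p6) XOR p3) IFF (p3 IMPLIES p1)) = T IMPLIES F = F

F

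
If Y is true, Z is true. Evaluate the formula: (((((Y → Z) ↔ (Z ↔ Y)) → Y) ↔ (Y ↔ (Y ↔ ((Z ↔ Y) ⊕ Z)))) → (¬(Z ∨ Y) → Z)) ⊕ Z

F

Y → Z = T → T = T
Z ↔ Y = T ↔ T = T
(Y → Z) ↔ (Z ↔ Y) = T ↔ T = T
((Y → Z) ↔ (Z ↔ Y)) → Y = T → T = T
Z ↔ Y = T ↔ T = T
(Z ↔ Y) ⊕ Z = T ⊕ T = F
Y ↔ ((Z ↔ Y) ⊕ Z) = T ↔ F = F
Y ↔ (Y ↔ ((Z ↔ Y) ⊕ Z)) = T ↔ F = F
(((Y → Z) ↔ (Z ↔ Y)) → Y) ↔ (Y ↔ (Y ↔ ((Z ↔ Y) ⊕ Z))) = T ↔ F = F
Z ∨ Y = T ∨ T = T
¬(Z ∨ Y) = ¬T = F
¬(Z ∨ Y) → Z = F → T = T
((((Y → Z) ↔ (Z ↔ Y)) → Y) ↔ (Y ↔ (Y ↔ ((Z ↔ Y) ⊕ Z)))) → (¬(Z ∨ Y) → Z) = F → T = T
(((((Y → Z) ↔ (Z ↔ Y)) → Y) ↔ (Y ↔ (Y ↔ ((Z ↔ Y) ⊕ Z)))) → (¬(Z ∨ Y) → Z)) ⊕ Z = T ⊕ T = F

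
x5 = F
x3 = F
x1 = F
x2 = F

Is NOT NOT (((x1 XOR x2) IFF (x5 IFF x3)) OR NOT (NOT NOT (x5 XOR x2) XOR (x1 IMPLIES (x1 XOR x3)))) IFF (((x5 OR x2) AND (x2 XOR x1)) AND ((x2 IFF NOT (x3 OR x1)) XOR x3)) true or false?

T

x1 XOR x2 = F XOR F = F
x5 IFF x3 = F IFF F = T
(x1 XOR x2) IFF (x5 IFF x3) = F IFF T = F
x5 XOR x2 = F XOR F = F
NOT (x5 XOR x2) = NOT F = T
NOT NOT (x5 XOR x2) = NOT T = F
x1 XOR x3 = F XOR F = F
x1 IMPLIES (x1 XOR x3) = F IMPLIES F = T
NOT NOT (x5 XOR x2) XOR (x1 IMPLIES (x1 XOR x3)) = F XOR T = T
NOT (NOT NOT (x5 XOR x2) XOR (x1 IMPLIES (x1 XOR x3))) = NOT T = F
((x1 XOR x2) IFF (x5 IFF x3)) OR NOT (NOT NOT (x5 XOR x2) XOR (x1 IMPLIES (x1 XOR x3))) = F OR F = F
NOT (((x1 XOR x2) IFF (x5 IFF x3)) OR NOT (NOT NOT (x5 XOR x2) XOR (x1 IMPLIES (x1 XOR x3)))) = NOT F = T
NOT NOT (((x1 XOR x2) IFF (x5 IFF x3)) OR NOT (NOT NOT (x5 XOR x2) XOR (x1 IMPLIES (x1 XOR x3)))) = NOT T = F
x5 OR x2 = F OR F = F
x2 XOR x1 = F XOR F = F
(x5 OR x2) AND (x2 XOR x1) = F AND F = F
x3 OR x1 = F OR F = F
NOT (x3 OR x1) = NOT F = T
x2 IFF NOT (x3 OR x1) = F IFF T = F
(x2 IFF NOT (x3 OR x1)) XOR x3 = F XOR F = F
((x5 OR x2) AND (x2 XOR x1)) AND ((x2 IFF NOT (x3 OR x1)) XOR x3) = F AND F = F
NOT NOT (((x1 XOR x2) IFF (x5 IFF x3)) OR NOT (NOT NOT (x5 XOR x2) XOR (x1 IMPLIES (x1 XOR x3)))) IFF (((x5 OR x2) AND (x2 XOR x1)) AND ((x2 IFF NOT (x3 OR x1)) XOR x3)) = F IFF F = T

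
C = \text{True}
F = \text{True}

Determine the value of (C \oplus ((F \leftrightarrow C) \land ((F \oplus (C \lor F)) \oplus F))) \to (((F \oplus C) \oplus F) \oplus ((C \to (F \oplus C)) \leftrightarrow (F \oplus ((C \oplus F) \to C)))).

F \leftrightarrow C = \text{True} \leftrightarrow \text{True} = \text{True}
C \lor F = \text{True} \lor \text{True} = \text{True}
F \oplus (C \lor F) = \text{True} \oplus \text{True} = \text{False}
(F \oplus (C \lor F)) \oplus F = \text{False} \oplus \text{True} = \text{True}
(F \leftrightarrow C) \land ((F \oplus (C \lor F)) \oplus F) = \text{True} \land \text{True} = \text{True}
C \oplus ((F \leftrightarrow C) \land ((F \oplus (C \lor F)) \oplus F)) = \text{True} \oplus \text{True} = \text{False}
F \oplus C = \text{True} \oplus \text{True} = \text{False}
(F \oplus C) \oplus F = \text{False} \oplus \text{True} = \text{True}
F \oplus C = \text{True} \oplus \text{True} = \text{False}
C \to (F \oplus C) = \text{True} \to \text{False} = \text{False}
C \oplus F = \text{True} \oplus \text{True} = \text{False}
(C \oplus F) \to C = \text{False} \to \text{True} = \text{True}
F \oplus ((C \oplus F) \to C) = \text{True} \oplus \text{True} = \text{False}
(C \to (F \oplus C)) \leftrightarrow (F \oplus ((C \oplus F) \to C)) = \text{False} \leftrightarrow \text{False} = \text{True}
((F \oplus C) \oplus F) \oplus ((C \to (F \oplus C)) \leftrightarrow (F \oplus ((C \oplus F) \to C))) = \text{True} \oplus \text{True} = \text{False}
(C \oplus ((F \leftrightarrow C) \land ((F \oplus (C \lor F)) \oplus F))) \to (((F \oplus C) \oplus F) \oplus ((C \to (F \oplus C)) \leftrightarrow (F \oplus ((C \oplus F) \to C)))) = \text{False} \to \text{False} = \text{True}

\text{True}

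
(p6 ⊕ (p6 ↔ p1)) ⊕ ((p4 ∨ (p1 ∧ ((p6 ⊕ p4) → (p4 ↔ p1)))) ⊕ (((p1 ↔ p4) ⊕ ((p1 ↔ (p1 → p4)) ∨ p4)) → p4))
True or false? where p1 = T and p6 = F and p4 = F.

F

p6 ↔ p1 = F ↔ T = F
p6 ⊕ (p6 ↔ p1) = F ⊕ F = F
p6 ⊕ p4 = F ⊕ F = F
p4 ↔ p1 = F ↔ T = F
(p6 ⊕ p4) → (p4 ↔ p1) = F → F = T
p1 ∧ ((p6 ⊕ p4) → (p4 ↔ p1)) = T ∧ T = T
p4 ∨ (p1 ∧ ((p6 ⊕ p4) → (p4 ↔ p1))) = F ∨ T = T
p1 ↔ p4 = T ↔ F = F
p1 → p4 = T → F = F
p1 ↔ (p1 → p4) = T ↔ F = F
(p1 ↔ (p1 → p4)) ∨ p4 = F ∨ F = F
(p1 ↔ p4) ⊕ ((p1 ↔ (p1 → p4)) ∨ p4) = F ⊕ F = F
((p1 ↔ p4) ⊕ ((p1 ↔ (p1 → p4)) ∨ p4)) → p4 = F → F = T
(p4 ∨ (p1 ∧ ((p6 ⊕ p4) → (p4 ↔ p1)))) ⊕ (((p1 ↔ p4) ⊕ ((p1 ↔ (p1 → p4)) ∨ p4)) → p4) = T ⊕ T = F
(p6 ⊕ (p6 ↔ p1)) ⊕ ((p4 ∨ (p1 ∧ ((p6 ⊕ p4) → (p4 ↔ p1)))) ⊕ (((p1 ↔ p4) ⊕ ((p1 ↔ (p1 → p4)) ∨ p4)) → p4)) = F ⊕ F = F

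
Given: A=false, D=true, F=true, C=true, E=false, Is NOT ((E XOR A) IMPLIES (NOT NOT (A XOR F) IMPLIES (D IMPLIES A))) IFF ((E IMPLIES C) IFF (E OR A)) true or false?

true

E XOR A = false XOR false = false
A XOR F = false XOR true = true
NOT (A XOR F) = NOT true = false
NOT NOT (A XOR F) = NOT false = true
D IMPLIES A = true IMPLIES false = false
NOT NOT (A XOR F) IMPLIES (D IMPLIES A) = true IMPLIES false = false
(E XOR A) IMPLIES (NOT NOT (A XOR F) IMPLIES (D IMPLIES A)) = false IMPLIES false = true
NOT ((E XOR A) IMPLIES (NOT NOT (A XOR F) IMPLIES (D IMPLIES A))) = NOT true = false
E IMPLIES C = false IMPLIES true = true
E OR A = false OR false = false
(E IMPLIES C) IFF (E OR A) = true IFF false = false
NOT ((E XOR A) IMPLIES (NOT NOT (A XOR F) IMPLIES (D IMPLIES A))) IFF ((E IMPLIES C) IFF (E OR A)) = false IFF false = true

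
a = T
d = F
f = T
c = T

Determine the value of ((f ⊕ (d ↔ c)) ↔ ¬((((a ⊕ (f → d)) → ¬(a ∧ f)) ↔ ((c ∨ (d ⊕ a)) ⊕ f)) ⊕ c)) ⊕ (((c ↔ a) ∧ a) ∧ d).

T

Substituting a=T, d=F, f=T, c=T:
d ↔ c = F ↔ T = F
f ⊕ (d ↔ c) = T ⊕ F = T
f → d = T → F = F
a ⊕ (f → d) = T ⊕ F = T
a ∧ f = T ∧ T = T
¬(a ∧ f) = ¬T = F
(a ⊕ (f → d)) → ¬(a ∧ f) = T → F = F
d ⊕ a = F ⊕ T = T
c ∨ (d ⊕ a) = T ∨ T = T
(c ∨ (d ⊕ a)) ⊕ f = T ⊕ T = F
((a ⊕ (f → d)) → ¬(a ∧ f)) ↔ ((c ∨ (d ⊕ a)) ⊕ f) = F ↔ F = T
(((a ⊕ (f → d)) → ¬(a ∧ f)) ↔ ((c ∨ (d ⊕ a)) ⊕ f)) ⊕ c = T ⊕ T = F
¬((((a ⊕ (f → d)) → ¬(a ∧ f)) ↔ ((c ∨ (d ⊕ a)) ⊕ f)) ⊕ c) = ¬F = T
(f ⊕ (d ↔ c)) ↔ ¬((((a ⊕ (f → d)) → ¬(a ∧ f)) ↔ ((c ∨ (d ⊕ a)) ⊕ f)) ⊕ c) = T ↔ T = T
c ↔ a = T ↔ T = T
(c ↔ a) ∧ a = T ∧ T = T
((c ↔ a) ∧ a) ∧ d = T ∧ F = F
((f ⊕ (d ↔ c)) ↔ ¬((((a ⊕ (f → d)) → ¬(a ∧ f)) ↔ ((c ∨ (d ⊕ a)) ⊕ f)) ⊕ c)) ⊕ (((c ↔ a) ∧ a) ∧ d) = T ⊕ F = T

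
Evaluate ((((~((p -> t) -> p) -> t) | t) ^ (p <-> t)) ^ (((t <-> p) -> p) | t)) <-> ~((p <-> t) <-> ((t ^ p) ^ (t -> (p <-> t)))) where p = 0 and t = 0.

p -> t = 0 -> 0 = 1
(p -> t) -> p = 1 -> 0 = 0
~((p -> t) -> p) = ~0 = 1
~((p -> t) -> p) -> t = 1 -> 0 = 0
(~((p -> t) -> p) -> t) | t = 0 | 0 = 0
p <-> t = 0 <-> 0 = 1
((~((p -> t) -> p) -> t) | t) ^ (p <-> t) = 0 ^ 1 = 1
t <-> p = 0 <-> 0 = 1
(t <-> p) -> p = 1 -> 0 = 0
((t <-> p) -> p) | t = 0 | 0 = 0
(((~((p -> t) -> p) -> t) | t) ^ (p <-> t)) ^ (((t <-> p) -> p) | t) = 1 ^ 0 = 1
p <-> t = 0 <-> 0 = 1
t ^ p = 0 ^ 0 = 0
p <-> t = 0 <-> 0 = 1
t -> (p <-> t) = 0 -> 1 = 1
(t ^ p) ^ (t -> (p <-> t)) = 0 ^ 1 = 1
(p <-> t) <-> ((t ^ p) ^ (t -> (p <-> t))) = 1 <-> 1 = 1
~((p <-> t) <-> ((t ^ p) ^ (t -> (p <-> t)))) = ~1 = 0
((((~((p -> t) -> p) -> t) | t) ^ (p <-> t)) ^ (((t <-> p) -> p) | t)) <-> ~((p <-> t) <-> ((t ^ p) ^ (t -> (p <-> t)))) = 1 <-> 0 = 0

0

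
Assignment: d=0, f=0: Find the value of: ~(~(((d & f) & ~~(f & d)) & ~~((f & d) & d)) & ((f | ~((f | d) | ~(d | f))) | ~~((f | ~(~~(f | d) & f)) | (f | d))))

0

Substituting d=0, f=0:
d & f = 0 & 0 = 0
f & d = 0 & 0 = 0
~(f & d) = ~0 = 1
~~(f & d) = ~1 = 0
(d & f) & ~~(f & d) = 0 & 0 = 0
f & d = 0 & 0 = 0
(f & d) & d = 0 & 0 = 0
~((f & d) & d) = ~0 = 1
~~((f & d) & d) = ~1 = 0
((d & f) & ~~(f & d)) & ~~((f & d) & d) = 0 & 0 = 0
~(((d & f) & ~~(f & d)) & ~~((f & d) & d)) = ~0 = 1
f | d = 0 | 0 = 0
d | f = 0 | 0 = 0
~(d | f) = ~0 = 1
(f | d) | ~(d | f) = 0 | 1 = 1
~((f | d) | ~(d | f)) = ~1 = 0
f | ~((f | d) | ~(d | f)) = 0 | 0 = 0
f | d = 0 | 0 = 0
~(f | d) = ~0 = 1
~~(f | d) = ~1 = 0
~~(f | d) & f = 0 & 0 = 0
~(~~(f | d) & f) = ~0 = 1
f | ~(~~(f | d) & f) = 0 | 1 = 1
f | d = 0 | 0 = 0
(f | ~(~~(f | d) & f)) | (f | d) = 1 | 0 = 1
~((f | ~(~~(f | d) & f)) | (f | d)) = ~1 = 0
~~((f | ~(~~(f | d) & f)) | (f | d)) = ~0 = 1
(f | ~((f | d) | ~(d | f))) | ~~((f | ~(~~(f | d) & f)) | (f | d)) = 0 | 1 = 1
~(((d & f) & ~~(f & d)) & ~~((f & d) & d)) & ((f | ~((f | d) | ~(d | f))) | ~~((f | ~(~~(f | d) & f)) | (f | d))) = 1 & 1 = 1
~(~(((d & f) & ~~(f & d)) & ~~((f & d) & d)) & ((f | ~((f | d) | ~(d | f))) | ~~((f | ~(~~(f | d) & f)) | (f | d)))) = ~1 = 0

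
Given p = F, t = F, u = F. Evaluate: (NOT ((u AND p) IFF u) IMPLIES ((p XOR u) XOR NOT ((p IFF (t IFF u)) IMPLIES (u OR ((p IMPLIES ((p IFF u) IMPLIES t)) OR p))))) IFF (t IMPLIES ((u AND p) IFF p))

Substituting p=F, t=F, u=F:
u AND p = F AND F = F
(u AND p) IFF u = F IFF F = T
NOT ((u AND p) IFF u) = NOT T = F
p XOR u = F XOR F = F
t IFF u = F IFF F = T
p IFF (t IFF u) = F IFF T = F
p IFF u = F IFF F = T
(p IFF u) IMPLIES t = T IMPLIES F = F
p IMPLIES ((p IFF u) IMPLIES t) = F IMPLIES F = T
(p IMPLIES ((p IFF u) IMPLIES t)) OR p = T OR F = T
u OR ((p IMPLIES ((p IFF u) IMPLIES t)) OR p) = F OR T = T
(p IFF (t IFF u)) IMPLIES (u OR ((p IMPLIES ((p IFF u) IMPLIES t)) OR p)) = F IMPLIES T = T
NOT ((p IFF (t IFF u)) IMPLIES (u OR ((p IMPLIES ((p IFF u) IMPLIES t)) OR p))) = NOT T = F
(p XOR u) XOR NOT ((p IFF (t IFF u)) IMPLIES (u OR ((p IMPLIES ((p IFF u) IMPLIES t)) OR p))) = F XOR F = F
NOT ((u AND p) IFF u) IMPLIES ((p XOR u) XOR NOT ((p IFF (t IFF u)) IMPLIES (u OR ((p IMPLIES ((p IFF u) IMPLIES t)) OR p)))) = F IMPLIES F = T
u AND p = F AND F = F
(u AND p) IFF p = F IFF F = T
t IMPLIES ((u AND p) IFF p) = F IMPLIES T = T
(NOT ((u AND p) IFF u) IMPLIES ((p XOR u) XOR NOT ((p IFF (t IFF u)) IMPLIES (u OR ((p IMPLIES ((p IFF u) IMPLIES t)) OR p))))) IFF (t IMPLIES ((u AND p) IFF p)) = T IFF T = T

T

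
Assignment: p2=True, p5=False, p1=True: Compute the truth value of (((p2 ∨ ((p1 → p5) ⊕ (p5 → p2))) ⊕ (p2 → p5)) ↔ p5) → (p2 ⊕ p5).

True

p1 → p5 = True → False = False
p5 → p2 = False → True = True
(p1 → p5) ⊕ (p5 → p2) = False ⊕ True = True
p2 ∨ ((p1 → p5) ⊕ (p5 → p2)) = True ∨ True = True
p2 → p5 = True → False = False
(p2 ∨ ((p1 → p5) ⊕ (p5 → p2))) ⊕ (p2 → p5) = True ⊕ False = True
((p2 ∨ ((p1 → p5) ⊕ (p5 → p2))) ⊕ (p2 → p5)) ↔ p5 = True ↔ False = False
p2 ⊕ p5 = True ⊕ False = True
(((p2 ∨ ((p1 → p5) ⊕ (p5 → p2))) ⊕ (p2 → p5)) ↔ p5) → (p2 ⊕ p5) = False → True = True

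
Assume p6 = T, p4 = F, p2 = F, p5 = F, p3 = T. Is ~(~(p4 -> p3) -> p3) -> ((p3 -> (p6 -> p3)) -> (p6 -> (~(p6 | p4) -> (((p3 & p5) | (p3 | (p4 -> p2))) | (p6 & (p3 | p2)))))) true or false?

Substituting p6=T, p4=F, p2=F, p5=F, p3=T:
p4 -> p3 = F -> T = T
~(p4 -> p3) = ~T = F
~(p4 -> p3) -> p3 = F -> T = T
~(~(p4 -> p3) -> p3) = ~T = F
p6 -> p3 = T -> T = T
p3 -> (p6 -> p3) = T -> T = T
p6 | p4 = T | F = T
~(p6 | p4) = ~T = F
p3 & p5 = T & F = F
p4 -> p2 = F -> F = T
p3 | (p4 -> p2) = T | T = T
(p3 & p5) | (p3 | (p4 -> p2)) = F | T = T
p3 | p2 = T | F = T
p6 & (p3 | p2) = T & T = T
((p3 & p5) | (p3 | (p4 -> p2))) | (p6 & (p3 | p2)) = T | T = T
~(p6 | p4) -> (((p3 & p5) | (p3 | (p4 -> p2))) | (p6 & (p3 | p2))) = F -> T = T
p6 -> (~(p6 | p4) -> (((p3 & p5) | (p3 | (p4 -> p2))) | (p6 & (p3 | p2)))) = T -> T = T
(p3 -> (p6 -> p3)) -> (p6 -> (~(p6 | p4) -> (((p3 & p5) | (p3 | (p4 -> p2))) | (p6 & (p3 | p2))))) = T -> T = T
~(~(p4 -> p3) -> p3) -> ((p3 -> (p6 -> p3)) -> (p6 -> (~(p6 | p4) -> (((p3 & p5) | (p3 | (p4 -> p2))) | (p6 & (p3 | p2)))))) = F -> T = T

T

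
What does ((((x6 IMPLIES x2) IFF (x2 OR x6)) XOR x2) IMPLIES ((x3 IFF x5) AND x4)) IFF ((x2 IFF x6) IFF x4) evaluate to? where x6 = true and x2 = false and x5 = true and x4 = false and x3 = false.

Substituting x6=true, x2=false, x5=true, x4=false, x3=false:
x6 IMPLIES x2 = true IMPLIES false = false
x2 OR x6 = false OR true = true
(x6 IMPLIES x2) IFF (x2 OR x6) = false IFF true = false
((x6 IMPLIES x2) IFF (x2 OR x6)) XOR x2 = false XOR false = false
x3 IFF x5 = false IFF true = false
(x3 IFF x5) AND x4 = false AND false = false
(((x6 IMPLIES x2) IFF (x2 OR x6)) XOR x2) IMPLIES ((x3 IFF x5) AND x4) = false IMPLIES false = true
x2 IFF x6 = false IFF true = false
(x2 IFF x6) IFF x4 = false IFF false = true
((((x6 IMPLIES x2) IFF (x2 OR x6)) XOR x2) IMPLIES ((x3 IFF x5) AND x4)) IFF ((x2 IFF x6) IFF x4) = true IFF true = true

true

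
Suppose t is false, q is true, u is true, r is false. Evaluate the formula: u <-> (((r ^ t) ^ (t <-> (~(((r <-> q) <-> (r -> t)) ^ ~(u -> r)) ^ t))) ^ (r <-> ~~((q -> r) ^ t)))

0

r ^ t = 0 ^ 0 = 0
r <-> q = 0 <-> 1 = 0
r -> t = 0 -> 0 = 1
(r <-> q) <-> (r -> t) = 0 <-> 1 = 0
u -> r = 1 -> 0 = 0
~(u -> r) = ~0 = 1
((r <-> q) <-> (r -> t)) ^ ~(u -> r) = 0 ^ 1 = 1
~(((r <-> q) <-> (r -> t)) ^ ~(u -> r)) = ~1 = 0
~(((r <-> q) <-> (r -> t)) ^ ~(u -> r)) ^ t = 0 ^ 0 = 0
t <-> (~(((r <-> q) <-> (r -> t)) ^ ~(u -> r)) ^ t) = 0 <-> 0 = 1
(r ^ t) ^ (t <-> (~(((r <-> q) <-> (r -> t)) ^ ~(u -> r)) ^ t)) = 0 ^ 1 = 1
q -> r = 1 -> 0 = 0
(q -> r) ^ t = 0 ^ 0 = 0
~((q -> r) ^ t) = ~0 = 1
~~((q -> r) ^ t) = ~1 = 0
r <-> ~~((q -> r) ^ t) = 0 <-> 0 = 1
((r ^ t) ^ (t <-> (~(((r <-> q) <-> (r -> t)) ^ ~(u -> r)) ^ t))) ^ (r <-> ~~((q -> r) ^ t)) = 1 ^ 1 = 0
u <-> (((r ^ t) ^ (t <-> (~(((r <-> q) <-> (r -> t)) ^ ~(u -> r)) ^ t))) ^ (r <-> ~~((q -> r) ^ t))) = 1 <-> 0 = 0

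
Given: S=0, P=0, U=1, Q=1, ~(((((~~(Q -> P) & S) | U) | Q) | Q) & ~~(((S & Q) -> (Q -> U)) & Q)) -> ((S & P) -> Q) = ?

1

Q -> P = 1 -> 0 = 0
~(Q -> P) = ~0 = 1
~~(Q -> P) = ~1 = 0
~~(Q -> P) & S = 0 & 0 = 0
(~~(Q -> P) & S) | U = 0 | 1 = 1
((~~(Q -> P) & S) | U) | Q = 1 | 1 = 1
(((~~(Q -> P) & S) | U) | Q) | Q = 1 | 1 = 1
S & Q = 0 & 1 = 0
Q -> U = 1 -> 1 = 1
(S & Q) -> (Q -> U) = 0 -> 1 = 1
((S & Q) -> (Q -> U)) & Q = 1 & 1 = 1
~(((S & Q) -> (Q -> U)) & Q) = ~1 = 0
~~(((S & Q) -> (Q -> U)) & Q) = ~0 = 1
((((~~(Q -> P) & S) | U) | Q) | Q) & ~~(((S & Q) -> (Q -> U)) & Q) = 1 & 1 = 1
~(((((~~(Q -> P) & S) | U) | Q) | Q) & ~~(((S & Q) -> (Q -> U)) & Q)) = ~1 = 0
S & P = 0 & 0 = 0
(S & P) -> Q = 0 -> 1 = 1
~(((((~~(Q -> P) & S) | U) | Q) | Q) & ~~(((S & Q) -> (Q -> U)) & Q)) -> ((S & P) -> Q) = 0 -> 1 = 1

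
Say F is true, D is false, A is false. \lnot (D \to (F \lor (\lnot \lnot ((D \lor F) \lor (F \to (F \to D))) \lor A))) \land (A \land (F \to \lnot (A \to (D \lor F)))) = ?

\text{False}

Substituting F=\text{True}, D=\text{False}, A=\text{False}:
D \lor F = \text{False} \lor \text{True} = \text{True}
F \to D = \text{True} \to \text{False} = \text{False}
F \to (F \to D) = \text{True} \to \text{False} = \text{False}
(D \lor F) \lor (F \to (F \to D)) = \text{True} \lor \text{False} = \text{True}
\lnot ((D \lor F) \lor (F \to (F \to D))) = \lnot \text{True} = \text{False}
\lnot \lnot ((D \lor F) \lor (F \to (F \to D))) = \lnot \text{False} = \text{True}
\lnot \lnot ((D \lor F) \lor (F \to (F \to D))) \lor A = \text{True} \lor \text{False} = \text{True}
F \lor (\lnot \lnot ((D \lor F) \lor (F \to (F \to D))) \lor A) = \text{True} \lor \text{True} = \text{True}
D \to (F \lor (\lnot \lnot ((D \lor F) \lor (F \to (F \to D))) \lor A)) = \text{False} \to \text{True} = \text{True}
\lnot (D \to (F \lor (\lnot \lnot ((D \lor F) \lor (F \to (F \to D))) \lor A))) = \lnot \text{True} = \text{False}
D \lor F = \text{False} \lor \text{True} = \text{True}
A \to (D \lor F) = \text{False} \to \text{True} = \text{True}
\lnot (A \to (D \lor F)) = \lnot \text{True} = \text{False}
F \to \lnot (A \to (D \lor F)) = \text{True} \to \text{False} = \text{False}
A \land (F \to \lnot (A \to (D \lor F))) = \text{False} \land \text{False} = \text{False}
\lnot (D \to (F \lor (\lnot \lnot ((D \lor F) \lor (F \to (F \to D))) \lor A))) \land (A \land (F \to \lnot (A \to (D \lor F)))) = \text{False} \land \text{False} = \text{False}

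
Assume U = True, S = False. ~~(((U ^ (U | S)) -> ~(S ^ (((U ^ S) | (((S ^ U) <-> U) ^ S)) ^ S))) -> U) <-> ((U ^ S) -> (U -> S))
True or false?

False

Substituting U=True, S=False:
U | S = True | False = True
U ^ (U | S) = True ^ True = False
U ^ S = True ^ False = True
S ^ U = False ^ True = True
(S ^ U) <-> U = True <-> True = True
((S ^ U) <-> U) ^ S = True ^ False = True
(U ^ S) | (((S ^ U) <-> U) ^ S) = True | True = True
((U ^ S) | (((S ^ U) <-> U) ^ S)) ^ S = True ^ False = True
S ^ (((U ^ S) | (((S ^ U) <-> U) ^ S)) ^ S) = False ^ True = True
~(S ^ (((U ^ S) | (((S ^ U) <-> U) ^ S)) ^ S)) = ~True = False
(U ^ (U | S)) -> ~(S ^ (((U ^ S) | (((S ^ U) <-> U) ^ S)) ^ S)) = False -> False = True
((U ^ (U | S)) -> ~(S ^ (((U ^ S) | (((S ^ U) <-> U) ^ S)) ^ S))) -> U = True -> True = True
~(((U ^ (U | S)) -> ~(S ^ (((U ^ S) | (((S ^ U) <-> U) ^ S)) ^ S))) -> U) = ~True = False
~~(((U ^ (U | S)) -> ~(S ^ (((U ^ S) | (((S ^ U) <-> U) ^ S)) ^ S))) -> U) = ~False = True
U ^ S = True ^ False = True
U -> S = True -> False = False
(U ^ S) -> (U -> S) = True -> False = False
~~(((U ^ (U | S)) -> ~(S ^ (((U ^ S) | (((S ^ U) <-> U) ^ S)) ^ S))) -> U) <-> ((U ^ S) -> (U -> S)) = True <-> False = False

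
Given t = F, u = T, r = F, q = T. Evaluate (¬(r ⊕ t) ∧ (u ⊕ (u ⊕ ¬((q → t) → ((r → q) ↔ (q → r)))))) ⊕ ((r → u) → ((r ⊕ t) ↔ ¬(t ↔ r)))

T

r ⊕ t = F ⊕ F = F
¬(r ⊕ t) = ¬F = T
q → t = T → F = F
r → q = F → T = T
q → r = T → F = F
(r → q) ↔ (q → r) = T ↔ F = F
(q → t) → ((r → q) ↔ (q → r)) = F → F = T
¬((q → t) → ((r → q) ↔ (q → r))) = ¬T = F
u ⊕ ¬((q → t) → ((r → q) ↔ (q → r))) = T ⊕ F = T
u ⊕ (u ⊕ ¬((q → t) → ((r → q) ↔ (q → r)))) = T ⊕ T = F
¬(r ⊕ t) ∧ (u ⊕ (u ⊕ ¬((q → t) → ((r → q) ↔ (q → r))))) = T ∧ F = F
r → u = F → T = T
r ⊕ t = F ⊕ F = F
t ↔ r = F ↔ F = T
¬(t ↔ r) = ¬T = F
(r ⊕ t) ↔ ¬(t ↔ r) = F ↔ F = T
(r → u) → ((r ⊕ t) ↔ ¬(t ↔ r)) = T → T = T
(¬(r ⊕ t) ∧ (u ⊕ (u ⊕ ¬((q → t) → ((r → q) ↔ (q → r)))))) ⊕ ((r → u) → ((r ⊕ t) ↔ ¬(t ↔ r))) = F ⊕ T = T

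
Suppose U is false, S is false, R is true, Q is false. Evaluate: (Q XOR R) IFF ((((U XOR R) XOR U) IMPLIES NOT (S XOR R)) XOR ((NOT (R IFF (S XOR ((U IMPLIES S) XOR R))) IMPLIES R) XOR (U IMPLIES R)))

Q XOR R = F XOR T = T
U XOR R = F XOR T = T
(U XOR R) XOR U = T XOR F = T
S XOR R = F XOR T = T
NOT (S XOR R) = NOT T = F
((U XOR R) XOR U) IMPLIES NOT (S XOR R) = T IMPLIES F = F
U IMPLIES S = F IMPLIES F = T
(U IMPLIES S) XOR R = T XOR T = F
S XOR ((U IMPLIES S) XOR R) = F XOR F = F
R IFF (S XOR ((U IMPLIES S) XOR R)) = T IFF F = F
NOT (R IFF (S XOR ((U IMPLIES S) XOR R))) = NOT F = T
NOT (R IFF (S XOR ((U IMPLIES S) XOR R))) IMPLIES R = T IMPLIES T = T
U IMPLIES R = F IMPLIES T = T
(NOT (R IFF (S XOR ((U IMPLIES S) XOR R))) IMPLIES R) XOR (U IMPLIES R) = T XOR T = F
(((U XOR R) XOR U) IMPLIES NOT (S XOR R)) XOR ((NOT (R IFF (S XOR ((U IMPLIES S) XOR R))) IMPLIES R) XOR (U IMPLIES R)) = F XOR F = F
(Q XOR R) IFF ((((U XOR R) XOR U) IMPLIES NOT (S XOR R)) XOR ((NOT (R IFF (S XOR ((U IMPLIES S) XOR R))) IMPLIES R) XOR (U IMPLIES R))) = T IFF F = F

F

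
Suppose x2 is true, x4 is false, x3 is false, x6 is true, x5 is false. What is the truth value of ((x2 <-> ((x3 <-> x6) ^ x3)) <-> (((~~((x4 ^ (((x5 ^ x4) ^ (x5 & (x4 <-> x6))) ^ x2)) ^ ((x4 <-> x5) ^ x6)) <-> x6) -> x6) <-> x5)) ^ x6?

F

x3 <-> x6 = F <-> T = F
(x3 <-> x6) ^ x3 = F ^ F = F
x2 <-> ((x3 <-> x6) ^ x3) = T <-> F = F
x5 ^ x4 = F ^ F = F
x4 <-> x6 = F <-> T = F
x5 & (x4 <-> x6) = F & F = F
(x5 ^ x4) ^ (x5 & (x4 <-> x6)) = F ^ F = F
((x5 ^ x4) ^ (x5 & (x4 <-> x6))) ^ x2 = F ^ T = T
x4 ^ (((x5 ^ x4) ^ (x5 & (x4 <-> x6))) ^ x2) = F ^ T = T
x4 <-> x5 = F <-> F = T
(x4 <-> x5) ^ x6 = T ^ T = F
(x4 ^ (((x5 ^ x4) ^ (x5 & (x4 <-> x6))) ^ x2)) ^ ((x4 <-> x5) ^ x6) = T ^ F = T
~((x4 ^ (((x5 ^ x4) ^ (x5 & (x4 <-> x6))) ^ x2)) ^ ((x4 <-> x5) ^ x6)) = ~T = F
~~((x4 ^ (((x5 ^ x4) ^ (x5 & (x4 <-> x6))) ^ x2)) ^ ((x4 <-> x5) ^ x6)) = ~F = T
~~((x4 ^ (((x5 ^ x4) ^ (x5 & (x4 <-> x6))) ^ x2)) ^ ((x4 <-> x5) ^ x6)) <-> x6 = T <-> T = T
(~~((x4 ^ (((x5 ^ x4) ^ (x5 & (x4 <-> x6))) ^ x2)) ^ ((x4 <-> x5) ^ x6)) <-> x6) -> x6 = T -> T = T
((~~((x4 ^ (((x5 ^ x4) ^ (x5 & (x4 <-> x6))) ^ x2)) ^ ((x4 <-> x5) ^ x6)) <-> x6) -> x6) <-> x5 = T <-> F = F
(x2 <-> ((x3 <-> x6) ^ x3)) <-> (((~~((x4 ^ (((x5 ^ x4) ^ (x5 & (x4 <-> x6))) ^ x2)) ^ ((x4 <-> x5) ^ x6)) <-> x6) -> x6) <-> x5) = F <-> F = T
((x2 <-> ((x3 <-> x6) ^ x3)) <-> (((~~((x4 ^ (((x5 ^ x4) ^ (x5 & (x4 <-> x6))) ^ x2)) ^ ((x4 <-> x5) ^ x6)) <-> x6) -> x6) <-> x5)) ^ x6 = T ^ T = F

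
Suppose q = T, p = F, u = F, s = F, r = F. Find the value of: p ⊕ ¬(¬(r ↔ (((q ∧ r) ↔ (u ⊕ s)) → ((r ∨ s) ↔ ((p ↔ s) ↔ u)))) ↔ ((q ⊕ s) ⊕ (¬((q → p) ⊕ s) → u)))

F

Substituting q=T, p=F, u=F, s=F, r=F:
q ∧ r = T ∧ F = F
u ⊕ s = F ⊕ F = F
(q ∧ r) ↔ (u ⊕ s) = F ↔ F = T
r ∨ s = F ∨ F = F
p ↔ s = F ↔ F = T
(p ↔ s) ↔ u = T ↔ F = F
(r ∨ s) ↔ ((p ↔ s) ↔ u) = F ↔ F = T
((q ∧ r) ↔ (u ⊕ s)) → ((r ∨ s) ↔ ((p ↔ s) ↔ u)) = T → T = T
r ↔ (((q ∧ r) ↔ (u ⊕ s)) → ((r ∨ s) ↔ ((p ↔ s) ↔ u))) = F ↔ T = F
¬(r ↔ (((q ∧ r) ↔ (u ⊕ s)) → ((r ∨ s) ↔ ((p ↔ s) ↔ u)))) = ¬F = T
q ⊕ s = T ⊕ F = T
q → p = T → F = F
(q → p) ⊕ s = F ⊕ F = F
¬((q → p) ⊕ s) = ¬F = T
¬((q → p) ⊕ s) → u = T → F = F
(q ⊕ s) ⊕ (¬((q → p) ⊕ s) → u) = T ⊕ F = T
¬(r ↔ (((q ∧ r) ↔ (u ⊕ s)) → ((r ∨ s) ↔ ((p ↔ s) ↔ u)))) ↔ ((q ⊕ s) ⊕ (¬((q → p) ⊕ s) → u)) = T ↔ T = T
¬(¬(r ↔ (((q ∧ r) ↔ (u ⊕ s)) → ((r ∨ s) ↔ ((p ↔ s) ↔ u)))) ↔ ((q ⊕ s) ⊕ (¬((q → p) ⊕ s) → u))) = ¬T = F
p ⊕ ¬(¬(r ↔ (((q ∧ r) ↔ (u ⊕ s)) → ((r ∨ s) ↔ ((p ↔ s) ↔ u)))) ↔ ((q ⊕ s) ⊕ (¬((q → p) ⊕ s) → u))) = F ⊕ F = F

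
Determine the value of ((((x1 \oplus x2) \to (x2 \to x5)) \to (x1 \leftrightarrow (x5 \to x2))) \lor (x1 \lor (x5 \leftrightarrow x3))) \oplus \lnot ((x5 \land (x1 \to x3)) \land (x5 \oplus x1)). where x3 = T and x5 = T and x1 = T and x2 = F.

F

Substituting x3=T, x5=T, x1=T, x2=F:
x1 \oplus x2 = T \oplus F = T
x2 \to x5 = F \to T = T
(x1 \oplus x2) \to (x2 \to x5) = T \to T = T
x5 \to x2 = T \to F = F
x1 \leftrightarrow (x5 \to x2) = T \leftrightarrow F = F
((x1 \oplus x2) \to (x2 \to x5)) \to (x1 \leftrightarrow (x5 \to x2)) = T \to F = F
x5 \leftrightarrow x3 = T \leftrightarrow T = T
x1 \lor (x5 \leftrightarrow x3) = T \lor T = T
(((x1 \oplus x2) \to (x2 \to x5)) \to (x1 \leftrightarrow (x5 \to x2))) \lor (x1 \lor (x5 \leftrightarrow x3)) = F \lor T = T
x1 \to x3 = T \to T = T
x5 \land (x1 \to x3) = T \land T = T
x5 \oplus x1 = T \oplus T = F
(x5 \land (x1 \to x3)) \land (x5 \oplus x1) = T \land F = F
\lnot ((x5 \land (x1 \to x3)) \land (x5 \oplus x1)) = \lnot F = T
((((x1 \oplus x2) \to (x2 \to x5)) \to (x1 \leftrightarrow (x5 \to x2))) \lor (x1 \lor (x5 \leftrightarrow x3))) \oplus \lnot ((x5 \land (x1 \to x3)) \land (x5 \oplus x1)) = T \oplus T = F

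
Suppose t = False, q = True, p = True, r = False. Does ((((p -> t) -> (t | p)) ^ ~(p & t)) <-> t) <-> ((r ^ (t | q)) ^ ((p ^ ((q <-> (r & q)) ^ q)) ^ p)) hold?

False

p -> t = True -> False = False
t | p = False | True = True
(p -> t) -> (t | p) = False -> True = True
p & t = True & False = False
~(p & t) = ~False = True
((p -> t) -> (t | p)) ^ ~(p & t) = True ^ True = False
(((p -> t) -> (t | p)) ^ ~(p & t)) <-> t = False <-> False = True
t | q = False | True = True
r ^ (t | q) = False ^ True = True
r & q = False & True = False
q <-> (r & q) = True <-> False = False
(q <-> (r & q)) ^ q = False ^ True = True
p ^ ((q <-> (r & q)) ^ q) = True ^ True = False
(p ^ ((q <-> (r & q)) ^ q)) ^ p = False ^ True = True
(r ^ (t | q)) ^ ((p ^ ((q <-> (r & q)) ^ q)) ^ p) = True ^ True = False
((((p -> t) -> (t | p)) ^ ~(p & t)) <-> t) <-> ((r ^ (t | q)) ^ ((p ^ ((q <-> (r & q)) ^ q)) ^ p)) = True <-> False = False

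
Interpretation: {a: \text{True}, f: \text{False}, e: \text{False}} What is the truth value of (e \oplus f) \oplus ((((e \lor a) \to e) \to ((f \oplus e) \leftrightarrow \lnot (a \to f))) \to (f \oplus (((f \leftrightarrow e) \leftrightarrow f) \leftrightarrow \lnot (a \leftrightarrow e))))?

\text{False}

Substituting a=\text{True}, f=\text{False}, e=\text{False}:
e \oplus f = \text{False} \oplus \text{False} = \text{False}
e \lor a = \text{False} \lor \text{True} = \text{True}
(e \lor a) \to e = \text{True} \to \text{False} = \text{False}
f \oplus e = \text{False} \oplus \text{False} = \text{False}
a \to f = \text{True} \to \text{False} = \text{False}
\lnot (a \to f) = \lnot \text{False} = \text{True}
(f \oplus e) \leftrightarrow \lnot (a \to f) = \text{False} \leftrightarrow \text{True} = \text{False}
((e \lor a) \to e) \to ((f \oplus e) \leftrightarrow \lnot (a \to f)) = \text{False} \to \text{False} = \text{True}
f \leftrightarrow e = \text{False} \leftrightarrow \text{False} = \text{True}
(f \leftrightarrow e) \leftrightarrow f = \text{True} \leftrightarrow \text{False} = \text{False}
a \leftrightarrow e = \text{True} \leftrightarrow \text{False} = \text{False}
\lnot (a \leftrightarrow e) = \lnot \text{False} = \text{True}
((f \leftrightarrow e) \leftrightarrow f) \leftrightarrow \lnot (a \leftrightarrow e) = \text{False} \leftrightarrow \text{True} = \text{False}
f \oplus (((f \leftrightarrow e) \leftrightarrow f) \leftrightarrow \lnot (a \leftrightarrow e)) = \text{False} \oplus \text{False} = \text{False}
(((e \lor a) \to e) \to ((f \oplus e) \leftrightarrow \lnot (a \to f))) \to (f \oplus (((f \leftrightarrow e) \leftrightarrow f) \leftrightarrow \lnot (a \leftrightarrow e))) = \text{True} \to \text{False} = \text{False}
(e \oplus f) \oplus ((((e \lor a) \to e) \to ((f \oplus e) \leftrightarrow \lnot (a \to f))) \to (f \oplus (((f \leftrightarrow e) \leftrightarrow f) \leftrightarrow \lnot (a \leftrightarrow e)))) = \text{False} \oplus \text{False} = \text{False}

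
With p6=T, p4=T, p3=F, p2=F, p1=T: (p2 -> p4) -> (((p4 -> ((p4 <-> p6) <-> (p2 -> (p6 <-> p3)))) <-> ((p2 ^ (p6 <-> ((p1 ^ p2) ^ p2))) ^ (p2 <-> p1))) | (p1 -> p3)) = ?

p2 -> p4 = F -> T = T
p4 <-> p6 = T <-> T = T
p6 <-> p3 = T <-> F = F
p2 -> (p6 <-> p3) = F -> F = T
(p4 <-> p6) <-> (p2 -> (p6 <-> p3)) = T <-> T = T
p4 -> ((p4 <-> p6) <-> (p2 -> (p6 <-> p3))) = T -> T = T
p1 ^ p2 = T ^ F = T
(p1 ^ p2) ^ p2 = T ^ F = T
p6 <-> ((p1 ^ p2) ^ p2) = T <-> T = T
p2 ^ (p6 <-> ((p1 ^ p2) ^ p2)) = F ^ T = T
p2 <-> p1 = F <-> T = F
(p2 ^ (p6 <-> ((p1 ^ p2) ^ p2))) ^ (p2 <-> p1) = T ^ F = T
(p4 -> ((p4 <-> p6) <-> (p2 -> (p6 <-> p3)))) <-> ((p2 ^ (p6 <-> ((p1 ^ p2) ^ p2))) ^ (p2 <-> p1)) = T <-> T = T
p1 -> p3 = T -> F = F
((p4 -> ((p4 <-> p6) <-> (p2 -> (p6 <-> p3)))) <-> ((p2 ^ (p6 <-> ((p1 ^ p2) ^ p2))) ^ (p2 <-> p1))) | (p1 -> p3) = T | F = T
(p2 -> p4) -> (((p4 -> ((p4 <-> p6) <-> (p2 -> (p6 <-> p3)))) <-> ((p2 ^ (p6 <-> ((p1 ^ p2) ^ p2))) ^ (p2 <-> p1))) | (p1 -> p3)) = T -> T = T

T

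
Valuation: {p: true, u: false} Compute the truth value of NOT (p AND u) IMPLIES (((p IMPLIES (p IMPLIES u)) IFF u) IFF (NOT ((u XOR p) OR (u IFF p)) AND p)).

false

p AND u = true AND false = false
NOT (p AND u) = NOT false = true
p IMPLIES u = true IMPLIES false = false
p IMPLIES (p IMPLIES u) = true IMPLIES false = false
(p IMPLIES (p IMPLIES u)) IFF u = false IFF false = true
u XOR p = false XOR true = true
u IFF p = false IFF true = false
(u XOR p) OR (u IFF p) = true OR false = true
NOT ((u XOR p) OR (u IFF p)) = NOT true = false
NOT ((u XOR p) OR (u IFF p)) AND p = false AND true = false
((p IMPLIES (p IMPLIES u)) IFF u) IFF (NOT ((u XOR p) OR (u IFF p)) AND p) = true IFF false = false
NOT (p AND u) IMPLIES (((p IMPLIES (p IMPLIES u)) IFF u) IFF (NOT ((u XOR p) OR (u IFF p)) AND p)) = true IMPLIES false = false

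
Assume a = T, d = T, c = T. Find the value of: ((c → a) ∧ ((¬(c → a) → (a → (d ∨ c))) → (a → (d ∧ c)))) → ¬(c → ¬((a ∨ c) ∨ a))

c → a = T → T = T
c → a = T → T = T
¬(c → a) = ¬T = F
d ∨ c = T ∨ T = T
a → (d ∨ c) = T → T = T
¬(c → a) → (a → (d ∨ c)) = F → T = T
d ∧ c = T ∧ T = T
a → (d ∧ c) = T → T = T
(¬(c → a) → (a → (d ∨ c))) → (a → (d ∧ c)) = T → T = T
(c → a) ∧ ((¬(c → a) → (a → (d ∨ c))) → (a → (d ∧ c))) = T ∧ T = T
a ∨ c = T ∨ T = T
(a ∨ c) ∨ a = T ∨ T = T
¬((a ∨ c) ∨ a) = ¬T = F
c → ¬((a ∨ c) ∨ a) = T → F = F
¬(c → ¬((a ∨ c) ∨ a)) = ¬F = T
((c → a) ∧ ((¬(c → a) → (a → (d ∨ c))) → (a → (d ∧ c)))) → ¬(c → ¬((a ∨ c) ∨ a)) = T → T = T

T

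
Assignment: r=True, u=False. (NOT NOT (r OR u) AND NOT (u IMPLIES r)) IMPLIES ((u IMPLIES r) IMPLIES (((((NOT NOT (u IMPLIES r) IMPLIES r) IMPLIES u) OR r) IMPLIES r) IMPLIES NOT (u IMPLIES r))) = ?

True

r OR u = True OR False = True
NOT (r OR u) = NOT True = False
NOT NOT (r OR u) = NOT False = True
u IMPLIES r = False IMPLIES True = True
NOT (u IMPLIES r) = NOT True = False
NOT NOT (r OR u) AND NOT (u IMPLIES r) = True AND False = False
u IMPLIES r = False IMPLIES True = True
u IMPLIES r = False IMPLIES True = True
NOT (u IMPLIES r) = NOT True = False
NOT NOT (u IMPLIES r) = NOT False = True
NOT NOT (u IMPLIES r) IMPLIES r = True IMPLIES True = True
(NOT NOT (u IMPLIES r) IMPLIES r) IMPLIES u = True IMPLIES False = False
((NOT NOT (u IMPLIES r) IMPLIES r) IMPLIES u) OR r = False OR True = True
(((NOT NOT (u IMPLIES r) IMPLIES r) IMPLIES u) OR r) IMPLIES r = True IMPLIES True = True
u IMPLIES r = False IMPLIES True = True
NOT (u IMPLIES r) = NOT True = False
((((NOT NOT (u IMPLIES r) IMPLIES r) IMPLIES u) OR r) IMPLIES r) IMPLIES NOT (u IMPLIES r) = True IMPLIES False = False
(u IMPLIES r) IMPLIES (((((NOT NOT (u IMPLIES r) IMPLIES r) IMPLIES u) OR r) IMPLIES r) IMPLIES NOT (u IMPLIES r)) = True IMPLIES False = False
(NOT NOT (r OR u) AND NOT (u IMPLIES r)) IMPLIES ((u IMPLIES r) IMPLIES (((((NOT NOT (u IMPLIES r) IMPLIES r) IMPLIES u) OR r) IMPLIES r) IMPLIES NOT (u IMPLIES r))) = False IMPLIES False = True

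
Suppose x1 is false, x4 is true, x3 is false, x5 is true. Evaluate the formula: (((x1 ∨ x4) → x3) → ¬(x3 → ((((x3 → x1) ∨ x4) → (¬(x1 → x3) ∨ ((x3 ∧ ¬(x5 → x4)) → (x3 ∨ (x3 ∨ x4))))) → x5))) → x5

True

x1 ∨ x4 = False ∨ True = True
(x1 ∨ x4) → x3 = True → False = False
x3 → x1 = False → False = True
(x3 → x1) ∨ x4 = True ∨ True = True
x1 → x3 = False → False = True
¬(x1 → x3) = ¬True = False
x5 → x4 = True → True = True
¬(x5 → x4) = ¬True = False
x3 ∧ ¬(x5 → x4) = False ∧ False = False
x3 ∨ x4 = False ∨ True = True
x3 ∨ (x3 ∨ x4) = False ∨ True = True
(x3 ∧ ¬(x5 → x4)) → (x3 ∨ (x3 ∨ x4)) = False → True = True
¬(x1 → x3) ∨ ((x3 ∧ ¬(x5 → x4)) → (x3 ∨ (x3 ∨ x4))) = False ∨ True = True
((x3 → x1) ∨ x4) → (¬(x1 → x3) ∨ ((x3 ∧ ¬(x5 → x4)) → (x3 ∨ (x3 ∨ x4)))) = True → True = True
(((x3 → x1) ∨ x4) → (¬(x1 → x3) ∨ ((x3 ∧ ¬(x5 → x4)) → (x3 ∨ (x3 ∨ x4))))) → x5 = True → True = True
x3 → ((((x3 → x1) ∨ x4) → (¬(x1 → x3) ∨ ((x3 ∧ ¬(x5 → x4)) → (x3 ∨ (x3 ∨ x4))))) → x5) = False → True = True
¬(x3 → ((((x3 → x1) ∨ x4) → (¬(x1 → x3) ∨ ((x3 ∧ ¬(x5 → x4)) → (x3 ∨ (x3 ∨ x4))))) → x5)) = ¬True = False
((x1 ∨ x4) → x3) → ¬(x3 → ((((x3 → x1) ∨ x4) → (¬(x1 → x3) ∨ ((x3 ∧ ¬(x5 → x4)) → (x3 ∨ (x3 ∨ x4))))) → x5)) = False → False = True
(((x1 ∨ x4) → x3) → ¬(x3 → ((((x3 → x1) ∨ x4) → (¬(x1 → x3) ∨ ((x3 ∧ ¬(x5 → x4)) → (x3 ∨ (x3 ∨ x4))))) → x5))) → x5 = True → True = True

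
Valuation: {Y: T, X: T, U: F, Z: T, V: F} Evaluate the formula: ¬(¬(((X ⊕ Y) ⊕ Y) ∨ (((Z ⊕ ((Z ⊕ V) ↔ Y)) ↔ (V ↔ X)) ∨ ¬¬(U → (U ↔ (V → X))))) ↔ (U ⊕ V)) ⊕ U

F

X ⊕ Y = T ⊕ T = F
(X ⊕ Y) ⊕ Y = F ⊕ T = T
Z ⊕ V = T ⊕ F = T
(Z ⊕ V) ↔ Y = T ↔ T = T
Z ⊕ ((Z ⊕ V) ↔ Y) = T ⊕ T = F
V ↔ X = F ↔ T = F
(Z ⊕ ((Z ⊕ V) ↔ Y)) ↔ (V ↔ X) = F ↔ F = T
V → X = F → T = T
U ↔ (V → X) = F ↔ T = F
U → (U ↔ (V → X)) = F → F = T
¬(U → (U ↔ (V → X))) = ¬T = F
¬¬(U → (U ↔ (V → X))) = ¬F = T
((Z ⊕ ((Z ⊕ V) ↔ Y)) ↔ (V ↔ X)) ∨ ¬¬(U → (U ↔ (V → X))) = T ∨ T = T
((X ⊕ Y) ⊕ Y) ∨ (((Z ⊕ ((Z ⊕ V) ↔ Y)) ↔ (V ↔ X)) ∨ ¬¬(U → (U ↔ (V → X)))) = T ∨ T = T
¬(((X ⊕ Y) ⊕ Y) ∨ (((Z ⊕ ((Z ⊕ V) ↔ Y)) ↔ (V ↔ X)) ∨ ¬¬(U → (U ↔ (V → X))))) = ¬T = F
U ⊕ V = F ⊕ F = F
¬(((X ⊕ Y) ⊕ Y) ∨ (((Z ⊕ ((Z ⊕ V) ↔ Y)) ↔ (V ↔ X)) ∨ ¬¬(U → (U ↔ (V → X))))) ↔ (U ⊕ V) = F ↔ F = T
¬(¬(((X ⊕ Y) ⊕ Y) ∨ (((Z ⊕ ((Z ⊕ V) ↔ Y)) ↔ (V ↔ X)) ∨ ¬¬(U → (U ↔ (V → X))))) ↔ (U ⊕ V)) = ¬T = F
¬(¬(((X ⊕ Y) ⊕ Y) ∨ (((Z ⊕ ((Z ⊕ V) ↔ Y)) ↔ (V ↔ X)) ∨ ¬¬(U → (U ↔ (V → X))))) ↔ (U ⊕ V)) ⊕ U = F ⊕ F = F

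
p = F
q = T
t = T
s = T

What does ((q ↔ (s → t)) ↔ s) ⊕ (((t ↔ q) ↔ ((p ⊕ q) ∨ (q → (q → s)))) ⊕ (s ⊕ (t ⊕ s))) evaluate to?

s → t = T → T = T
q ↔ (s → t) = T ↔ T = T
(q ↔ (s → t)) ↔ s = T ↔ T = T
t ↔ q = T ↔ T = T
p ⊕ q = F ⊕ T = T
q → s = T → T = T
q → (q → s) = T → T = T
(p ⊕ q) ∨ (q → (q → s)) = T ∨ T = T
(t ↔ q) ↔ ((p ⊕ q) ∨ (q → (q → s))) = T ↔ T = T
t ⊕ s = T ⊕ T = F
s ⊕ (t ⊕ s) = T ⊕ F = T
((t ↔ q) ↔ ((p ⊕ q) ∨ (q → (q → s)))) ⊕ (s ⊕ (t ⊕ s)) = T ⊕ T = F
((q ↔ (s → t)) ↔ s) ⊕ (((t ↔ q) ↔ ((p ⊕ q) ∨ (q → (q → s)))) ⊕ (s ⊕ (t ⊕ s))) = T ⊕ F = T

T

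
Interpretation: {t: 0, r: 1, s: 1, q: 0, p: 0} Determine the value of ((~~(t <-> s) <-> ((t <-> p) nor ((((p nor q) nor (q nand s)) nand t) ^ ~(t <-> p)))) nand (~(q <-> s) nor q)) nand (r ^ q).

t <-> s = 0 <-> 1 = 0
~(t <-> s) = ~0 = 1
~~(t <-> s) = ~1 = 0
t <-> p = 0 <-> 0 = 1
p nor q = 0 nor 0 = 1
q nand s = 0 nand 1 = 1
(p nor q) nor (q nand s) = 1 nor 1 = 0
((p nor q) nor (q nand s)) nand t = 0 nand 0 = 1
t <-> p = 0 <-> 0 = 1
~(t <-> p) = ~1 = 0
(((p nor q) nor (q nand s)) nand t) ^ ~(t <-> p) = 1 ^ 0 = 1
(t <-> p) nor ((((p nor q) nor (q nand s)) nand t) ^ ~(t <-> p)) = 1 nor 1 = 0
~~(t <-> s) <-> ((t <-> p) nor ((((p nor q) nor (q nand s)) nand t) ^ ~(t <-> p))) = 0 <-> 0 = 1
q <-> s = 0 <-> 1 = 0
~(q <-> s) = ~0 = 1
~(q <-> s) nor q = 1 nor 0 = 0
(~~(t <-> s) <-> ((t <-> p) nor ((((p nor q) nor (q nand s)) nand t) ^ ~(t <-> p)))) nand (~(q <-> s) nor q) = 1 nand 0 = 1
r ^ q = 1 ^ 0 = 1
((~~(t <-> s) <-> ((t <-> p) nor ((((p nor q) nor (q nand s)) nand t) ^ ~(t <-> p)))) nand (~(q <-> s) nor q)) nand (r ^ q) = 1 nand 1 = 0

0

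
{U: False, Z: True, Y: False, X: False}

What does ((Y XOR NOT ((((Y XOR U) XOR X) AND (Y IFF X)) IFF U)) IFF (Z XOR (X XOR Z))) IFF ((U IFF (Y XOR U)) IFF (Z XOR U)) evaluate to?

True

Substituting U=False, Z=True, Y=False, X=False:
Y XOR U = False XOR False = False
(Y XOR U) XOR X = False XOR False = False
Y IFF X = False IFF False = True
((Y XOR U) XOR X) AND (Y IFF X) = False AND True = False
(((Y XOR U) XOR X) AND (Y IFF X)) IFF U = False IFF False = True
NOT ((((Y XOR U) XOR X) AND (Y IFF X)) IFF U) = NOT True = False
Y XOR NOT ((((Y XOR U) XOR X) AND (Y IFF X)) IFF U) = False XOR False = False
X XOR Z = False XOR True = True
Z XOR (X XOR Z) = True XOR True = False
(Y XOR NOT ((((Y XOR U) XOR X) AND (Y IFF X)) IFF U)) IFF (Z XOR (X XOR Z)) = False IFF False = True
Y XOR U = False XOR False = False
U IFF (Y XOR U) = False IFF False = True
Z XOR U = True XOR False = True
(U IFF (Y XOR U)) IFF (Z XOR U) = True IFF True = True
((Y XOR NOT ((((Y XOR U) XOR X) AND (Y IFF X)) IFF U)) IFF (Z XOR (X XOR Z))) IFF ((U IFF (Y XOR U)) IFF (Z XOR U)) = True IFF True = True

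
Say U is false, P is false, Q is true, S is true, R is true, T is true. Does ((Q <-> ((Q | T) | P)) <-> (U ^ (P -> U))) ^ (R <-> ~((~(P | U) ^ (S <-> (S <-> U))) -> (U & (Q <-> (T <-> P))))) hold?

0

Q | T = 1 | 1 = 1
(Q | T) | P = 1 | 0 = 1
Q <-> ((Q | T) | P) = 1 <-> 1 = 1
P -> U = 0 -> 0 = 1
U ^ (P -> U) = 0 ^ 1 = 1
(Q <-> ((Q | T) | P)) <-> (U ^ (P -> U)) = 1 <-> 1 = 1
P | U = 0 | 0 = 0
~(P | U) = ~0 = 1
S <-> U = 1 <-> 0 = 0
S <-> (S <-> U) = 1 <-> 0 = 0
~(P | U) ^ (S <-> (S <-> U)) = 1 ^ 0 = 1
T <-> P = 1 <-> 0 = 0
Q <-> (T <-> P) = 1 <-> 0 = 0
U & (Q <-> (T <-> P)) = 0 & 0 = 0
(~(P | U) ^ (S <-> (S <-> U))) -> (U & (Q <-> (T <-> P))) = 1 -> 0 = 0
~((~(P | U) ^ (S <-> (S <-> U))) -> (U & (Q <-> (T <-> P)))) = ~0 = 1
R <-> ~((~(P | U) ^ (S <-> (S <-> U))) -> (U & (Q <-> (T <-> P)))) = 1 <-> 1 = 1
((Q <-> ((Q | T) | P)) <-> (U ^ (P -> U))) ^ (R <-> ~((~(P | U) ^ (S <-> (S <-> U))) -> (U & (Q <-> (T <-> P))))) = 1 ^ 1 = 0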